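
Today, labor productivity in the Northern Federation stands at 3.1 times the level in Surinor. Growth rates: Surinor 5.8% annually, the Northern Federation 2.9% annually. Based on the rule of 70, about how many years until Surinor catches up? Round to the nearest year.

What matters is the difference: 2.9 pp.
Rule of 70 on the gap: the ratio halves every 70/2.9 ≈ 24.14 years.
A 3.1 times gap takes log₂(3.1) ≈ 1.63 halvings to close: 1.63 × 24.14 ≈ 39 years.

about 39 years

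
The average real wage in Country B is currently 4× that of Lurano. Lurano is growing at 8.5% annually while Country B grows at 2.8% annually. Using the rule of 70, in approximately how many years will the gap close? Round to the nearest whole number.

The growth-rate gap is 8.5% − 2.8% = 5.7 percentage points.
So the ratio between them halves every 70/5.7 ≈ 12.28 years.
A 4× gap closes after 2 halvings: 2 × 12.28 ≈ 25 years.

about 25 years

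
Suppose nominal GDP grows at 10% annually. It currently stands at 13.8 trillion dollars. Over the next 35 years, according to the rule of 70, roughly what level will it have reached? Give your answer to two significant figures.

≈ 440 trillion dollars

It doubles every 70/10 ≈ 7.00 years, so 35 years is 5.00 doublings.
2^5.00 ≈ 32.00; 13.8 × 32.00 ≈ 440 trillion dollars.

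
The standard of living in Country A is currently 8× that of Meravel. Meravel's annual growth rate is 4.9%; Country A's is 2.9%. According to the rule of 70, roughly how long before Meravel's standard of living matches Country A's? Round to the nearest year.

roughly 105 years

What matters is the difference: 2 pp.
Rule of 70 on the gap: the ratio halves every 70/2 ≈ 35.00 years.
An 8× gap closes after 3 halvings: 3 × 35.00 ≈ 105 years.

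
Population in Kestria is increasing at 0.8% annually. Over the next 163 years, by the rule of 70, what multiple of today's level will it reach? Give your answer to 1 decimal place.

≈ 3.6 times

Doubling time ≈ 70/0.8 = 87.50 years.
163 years / 87.50 ≈ 1.86 doublings → factor 2^1.86 ≈ 3.6.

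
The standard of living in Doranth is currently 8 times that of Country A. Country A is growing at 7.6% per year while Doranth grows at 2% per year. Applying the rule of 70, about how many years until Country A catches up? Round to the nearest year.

about 38 years

Country A gains on Doranth at 7.6% − 2% = 5.6 points a year.
At that relative rate the gap halves every 70/5.6 ≈ 12.50 years.
An 8 times gap closes after 3 halvings: 3 × 12.50 ≈ 38 years.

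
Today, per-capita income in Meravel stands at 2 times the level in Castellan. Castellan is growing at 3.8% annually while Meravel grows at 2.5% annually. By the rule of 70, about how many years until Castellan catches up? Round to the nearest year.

≈ 54 years

What matters is the difference: 1.3 pp.
Rule of 70 on the gap: the ratio halves every 70/1.3 ≈ 53.85 years.
A 2 times gap closes after 1 halving: 1 × 53.85 ≈ 54 years.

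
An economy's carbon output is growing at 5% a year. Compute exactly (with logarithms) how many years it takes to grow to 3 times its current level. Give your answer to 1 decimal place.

t = ln(3) / ln(1 + 0.05) = 1.0986 / 0.048790 ≈ 22.52.

22.5 years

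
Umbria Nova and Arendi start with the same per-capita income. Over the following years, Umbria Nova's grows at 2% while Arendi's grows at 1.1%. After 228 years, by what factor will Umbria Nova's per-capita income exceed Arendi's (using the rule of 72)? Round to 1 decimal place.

7.2 times

Umbria Nova pulls ahead at 0.9 pp per year, so the ratio doubles every 72/0.9 ≈ 80.00 years.
In 228 years that's 2.85 doublings: 2^2.85 ≈ 7.2.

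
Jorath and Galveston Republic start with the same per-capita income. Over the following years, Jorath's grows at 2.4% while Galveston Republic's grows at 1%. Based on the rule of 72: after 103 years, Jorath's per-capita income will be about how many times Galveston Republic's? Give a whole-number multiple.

approximately 4 times

Rate gap = 2.4% − 1% = 1.4 points.
The ratio doubles every 72/1.4 ≈ 51.43 years.
103/51.43 ≈ 2.00 doublings → ratio ≈ 2^2.00 ≈ 4.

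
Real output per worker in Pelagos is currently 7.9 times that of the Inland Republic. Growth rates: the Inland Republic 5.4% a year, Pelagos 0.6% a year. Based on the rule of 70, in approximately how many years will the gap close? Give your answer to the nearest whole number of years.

What matters is the difference: 4.8 pp.
Rule of 70 on the gap: the ratio halves every 70/4.8 ≈ 14.58 years.
A 7.9 times gap takes log₂(7.9) ≈ 2.98 halvings to close: 2.98 × 14.58 ≈ 43 years.

43 years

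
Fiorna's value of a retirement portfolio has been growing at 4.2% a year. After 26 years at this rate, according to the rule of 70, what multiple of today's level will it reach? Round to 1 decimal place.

2.9 times

Doubling time ≈ 70/4.2 = 16.67 years.
26 years / 16.67 ≈ 1.56 doublings → factor 2^1.56 ≈ 2.9.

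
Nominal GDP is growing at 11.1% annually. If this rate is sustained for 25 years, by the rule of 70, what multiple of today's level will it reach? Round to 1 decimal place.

Doubles every ≈ 6.31 years (70/11.1).
25 years is 3.96 doublings; 2^3.96 ≈ 15.6×.

roughly 15.6 times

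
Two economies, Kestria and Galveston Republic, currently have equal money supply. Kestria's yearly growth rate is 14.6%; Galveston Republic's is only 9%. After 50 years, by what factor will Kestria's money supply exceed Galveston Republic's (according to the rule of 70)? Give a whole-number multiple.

16 times

Only the 5.6-point difference matters.
70/5.6 ≈ 12.50 years per doubling of the ratio; 50 years gives 4.00 doublings, so ≈ 16×.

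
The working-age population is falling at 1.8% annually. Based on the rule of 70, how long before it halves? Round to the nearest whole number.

roughly 39 years

The rule works in reverse for decay: 70/1.8 ≈ 38.89 years to halve.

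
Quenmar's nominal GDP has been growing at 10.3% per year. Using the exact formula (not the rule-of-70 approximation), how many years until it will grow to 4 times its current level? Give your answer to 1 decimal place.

14.1 years

t = ln(4) / ln(1 + 0.103) = 1.3863 / 0.098034 ≈ 14.14.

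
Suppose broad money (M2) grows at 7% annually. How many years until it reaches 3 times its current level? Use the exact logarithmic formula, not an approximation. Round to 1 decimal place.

t = ln(3) / ln(1 + 0.07) = 1.0986 / 0.067659 ≈ 16.24.

16.2 years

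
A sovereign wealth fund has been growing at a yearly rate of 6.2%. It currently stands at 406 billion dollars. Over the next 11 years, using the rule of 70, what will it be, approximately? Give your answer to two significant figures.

It doubles every 70/6.2 ≈ 11.29 years, so 11 years is 0.97 doublings.
2^0.97 ≈ 1.96; 406 × 1.96 ≈ 800 billion dollars.

roughly 800 billion dollars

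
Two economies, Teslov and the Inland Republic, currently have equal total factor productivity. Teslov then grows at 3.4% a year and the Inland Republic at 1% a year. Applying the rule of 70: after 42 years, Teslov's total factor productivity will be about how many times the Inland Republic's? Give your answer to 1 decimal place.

around 2.7 times

Rate gap = 3.4% − 1% = 2.4 points.
The ratio doubles every 70/2.4 ≈ 29.17 years.
42/29.17 ≈ 1.44 doublings → ratio ≈ 2^1.44 ≈ 2.7.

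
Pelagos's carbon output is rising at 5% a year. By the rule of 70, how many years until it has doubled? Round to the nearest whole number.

Doubling time ≈ 70 / 5 = 14.00 years.

≈ 14 years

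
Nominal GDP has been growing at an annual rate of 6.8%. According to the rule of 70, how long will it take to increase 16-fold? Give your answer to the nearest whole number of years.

approximately 41 years

At 6.8% it doubles every 70/6.8 ≈ 10.29 years.
16 = 2^4, so 4 doublings → 41 years.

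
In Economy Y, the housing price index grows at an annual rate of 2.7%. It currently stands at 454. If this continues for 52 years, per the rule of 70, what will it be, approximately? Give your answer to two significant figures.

around 1800

It doubles every 70/2.7 ≈ 25.93 years, so 52 years is 2.01 doublings.
2^2.01 ≈ 4.03; 454 × 4.03 ≈ 1800.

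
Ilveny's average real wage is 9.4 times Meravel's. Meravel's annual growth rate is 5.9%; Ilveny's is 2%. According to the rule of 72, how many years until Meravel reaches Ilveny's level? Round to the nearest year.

roughly 60 years

What matters is the difference: 3.9 pp.
Rule of 72 on the gap: the ratio halves every 72/3.9 ≈ 18.46 years.
A 9.4 times gap takes log₂(9.4) ≈ 3.23 halvings to close: 3.23 × 18.46 ≈ 60 years.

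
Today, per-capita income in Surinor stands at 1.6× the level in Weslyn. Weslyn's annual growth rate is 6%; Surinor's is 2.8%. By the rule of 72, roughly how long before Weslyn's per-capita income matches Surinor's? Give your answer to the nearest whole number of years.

Weslyn gains on Surinor at 6% − 2.8% = 3.2 points a year.
At that relative rate the gap halves every 72/3.2 ≈ 22.50 years.
A 1.6× gap takes log₂(1.6) ≈ 0.68 halvings to close: 0.68 × 22.50 ≈ 15 years.

15 years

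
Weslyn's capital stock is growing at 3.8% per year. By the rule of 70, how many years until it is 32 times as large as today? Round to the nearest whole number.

≈ 92 years

Doubling time ≈ 70/3.8 = 18.42 years.
Getting to 32× needs 5 doublings: 5 × 18.42 ≈ 92 years.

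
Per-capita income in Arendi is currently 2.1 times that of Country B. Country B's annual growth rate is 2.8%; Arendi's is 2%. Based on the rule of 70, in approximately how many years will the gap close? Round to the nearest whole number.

The growth-rate gap is 2.8% − 2% = 0.8 percentage points.
So the ratio between them halves every 70/0.8 ≈ 87.50 years.
A 2.1 times gap takes log₂(2.1) ≈ 1.07 halvings to close: 1.07 × 87.50 ≈ 94 years.

approximately 94 years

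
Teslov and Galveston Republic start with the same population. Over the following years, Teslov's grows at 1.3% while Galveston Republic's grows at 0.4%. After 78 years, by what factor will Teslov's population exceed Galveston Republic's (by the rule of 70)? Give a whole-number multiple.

around 2 times

Rate gap = 1.3% − 0.4% = 0.9 points.
The ratio doubles every 70/0.9 ≈ 77.78 years.
78/77.78 ≈ 1.00 doublings → ratio ≈ 2^1.00 ≈ 2.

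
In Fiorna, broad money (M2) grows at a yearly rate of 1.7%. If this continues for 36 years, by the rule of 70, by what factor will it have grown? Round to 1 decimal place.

approximately 1.8 times

Doubles every ≈ 41.18 years (70/1.7).
36 years is 0.87 doublings; 2^0.87 ≈ 1.8×.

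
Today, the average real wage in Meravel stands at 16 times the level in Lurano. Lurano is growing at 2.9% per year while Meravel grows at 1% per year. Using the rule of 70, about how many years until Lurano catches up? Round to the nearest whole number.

≈ 147 years

The growth-rate gap is 2.9% − 1% = 1.9 percentage points.
So the ratio between them halves every 70/1.9 ≈ 36.84 years.
A 16 times gap closes after 4 halvings: 4 × 36.84 ≈ 147 years.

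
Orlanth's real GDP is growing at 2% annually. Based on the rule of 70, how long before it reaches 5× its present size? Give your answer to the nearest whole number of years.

Doubling time ≈ 70/2 = 35.00 years.
Reaching 5× takes log₂(5) ≈ 2.32 doublings.
2.32 × 35.00 ≈ 81 years.

about 81 years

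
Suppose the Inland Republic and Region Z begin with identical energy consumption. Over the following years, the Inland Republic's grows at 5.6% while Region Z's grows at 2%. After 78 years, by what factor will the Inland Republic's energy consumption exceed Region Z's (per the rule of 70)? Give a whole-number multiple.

Only the 3.6-point difference matters.
70/3.6 ≈ 19.44 years per doubling of the ratio; 78 years gives 4.01 doublings, so ≈ 16×.

16 times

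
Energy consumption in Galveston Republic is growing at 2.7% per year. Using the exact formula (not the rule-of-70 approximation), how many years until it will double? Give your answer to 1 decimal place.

26.0 years

t = ln(2) / ln(1 + 0.027) = 0.6931 / 0.026642 ≈ 26.02.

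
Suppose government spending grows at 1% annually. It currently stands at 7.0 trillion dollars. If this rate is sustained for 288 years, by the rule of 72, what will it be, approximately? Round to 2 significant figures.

roughly 110 trillion dollars

Doubling time ≈ 72/1 = 72.00 years.
288 years is 288/72.00 ≈ 4.00 doublings, a factor of 2^4.00 ≈ 16.00.
7.0 × 16.00 ≈ 110 trillion dollars.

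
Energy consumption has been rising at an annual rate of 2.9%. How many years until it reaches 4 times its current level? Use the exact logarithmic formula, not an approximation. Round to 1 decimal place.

t = ln(4) / ln(1 + 0.029) = 1.3863 / 0.028587 ≈ 48.49.

48.5 years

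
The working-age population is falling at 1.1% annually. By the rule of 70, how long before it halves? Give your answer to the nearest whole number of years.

approximately 64 years

Halving time ≈ 70 / 1.1 = 63.64 → 64 years.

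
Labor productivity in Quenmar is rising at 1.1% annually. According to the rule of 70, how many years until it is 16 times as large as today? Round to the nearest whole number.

One doubling takes 70/1.1 = 63.64 years.
Getting to 16× needs 4 doublings: 4 × 63.64 ≈ 255 years.

around 255 years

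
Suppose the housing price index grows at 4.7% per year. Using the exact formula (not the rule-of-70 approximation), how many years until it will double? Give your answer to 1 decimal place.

15.1 years

t = ln(2) / ln(1 + 0.047) = 0.6931 / 0.045929 ≈ 15.09.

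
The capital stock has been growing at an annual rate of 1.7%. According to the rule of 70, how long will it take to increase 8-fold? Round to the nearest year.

Doubling time ≈ 70/1.7 = 41.18 years.
8× is 3 doublings, so 3 × 41.18 ≈ 124 years.

approximately 124 years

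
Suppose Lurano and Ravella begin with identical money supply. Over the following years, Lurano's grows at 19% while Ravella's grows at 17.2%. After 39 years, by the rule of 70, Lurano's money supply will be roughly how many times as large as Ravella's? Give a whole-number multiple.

Lurano pulls ahead at 1.8 pp per year, so the ratio doubles every 70/1.8 ≈ 38.89 years.
In 39 years that's 1.00 doublings: 2^1.00 ≈ 2.

about 2 times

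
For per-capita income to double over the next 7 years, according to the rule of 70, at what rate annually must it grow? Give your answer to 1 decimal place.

around 10.0% annually

70 / 7 ≈ 10.00, so about 10.0% annually.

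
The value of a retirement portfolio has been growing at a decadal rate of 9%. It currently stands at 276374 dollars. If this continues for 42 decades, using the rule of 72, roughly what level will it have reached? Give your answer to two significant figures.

It doubles every 72/9 ≈ 8.00 decades, so 42 decades is 5.25 doublings.
2^5.25 ≈ 38.05; 276374 × 38.05 ≈ 11000000 dollars.

approximately 11000000 dollars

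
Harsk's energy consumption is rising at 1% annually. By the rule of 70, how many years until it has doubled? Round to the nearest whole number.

70 years

At 1%, doubling takes about 70/1 = 70.00 years.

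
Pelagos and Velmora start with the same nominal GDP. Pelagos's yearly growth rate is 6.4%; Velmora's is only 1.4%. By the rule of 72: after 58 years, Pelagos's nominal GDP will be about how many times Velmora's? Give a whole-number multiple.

Pelagos pulls ahead at 5 pp per year, so the ratio doubles every 72/5 ≈ 14.40 years.
In 58 years that's 4.03 doublings: 2^4.03 ≈ 16.

about 16 times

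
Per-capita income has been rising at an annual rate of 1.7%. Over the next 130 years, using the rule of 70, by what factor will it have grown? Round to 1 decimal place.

roughly 8.9 times

Doubles every ≈ 41.18 years (70/1.7).
130 years is 3.16 doublings; 2^3.16 ≈ 8.9×.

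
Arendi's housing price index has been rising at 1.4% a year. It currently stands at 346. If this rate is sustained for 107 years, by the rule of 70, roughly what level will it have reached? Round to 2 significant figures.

Doubling time ≈ 70/1.4 = 50.00 years.
107 years is 107/50.00 ≈ 2.14 doublings, a factor of 2^2.14 ≈ 4.41.
346 × 4.41 ≈ 1500.

approximately 1500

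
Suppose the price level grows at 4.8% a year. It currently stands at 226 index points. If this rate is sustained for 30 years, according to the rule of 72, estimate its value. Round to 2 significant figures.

Doubling time ≈ 72/4.8 = 15.00 years.
30 years is 30/15.00 ≈ 2.00 doublings, a factor of 2^2.00 ≈ 4.00.
226 × 4.00 ≈ 900 index points.

≈ 900 index points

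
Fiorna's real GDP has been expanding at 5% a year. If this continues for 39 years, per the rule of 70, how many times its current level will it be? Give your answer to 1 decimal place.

≈ 6.9 times

Doubling time ≈ 70/5 = 14.00 years.
39 years / 14.00 ≈ 2.79 doublings → factor 2^2.79 ≈ 6.9.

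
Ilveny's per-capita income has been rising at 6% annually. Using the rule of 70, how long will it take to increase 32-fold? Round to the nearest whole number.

58 years

At 6% it doubles every 70/6 ≈ 11.67 years.
Getting to 32× needs 5 doublings: 5 × 11.67 ≈ 58 years.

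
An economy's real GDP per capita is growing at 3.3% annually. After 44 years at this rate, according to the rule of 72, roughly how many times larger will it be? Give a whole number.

At 3.3% one doubling takes ≈ 21.82 years; 44 years is 2 of them, so ×4.

around 4 times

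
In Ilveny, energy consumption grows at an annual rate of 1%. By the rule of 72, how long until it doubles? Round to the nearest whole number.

At 1%, doubling takes about 72/1 = 72.00 years.

≈ 72 years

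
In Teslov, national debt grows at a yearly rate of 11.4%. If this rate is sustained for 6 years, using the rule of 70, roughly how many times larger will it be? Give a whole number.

≈ 2 times

Doubling time ≈ 70/11.4 = 6.14 years.
6/6.14 ≈ 1 doubling, so about 2^1 = 2×.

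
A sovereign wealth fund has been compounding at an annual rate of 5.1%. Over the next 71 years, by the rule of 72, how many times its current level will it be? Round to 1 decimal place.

approximately 32.7 times

Doubles every ≈ 14.12 years (72/5.1).
71 years is 5.03 doublings; 2^5.03 ≈ 32.7×.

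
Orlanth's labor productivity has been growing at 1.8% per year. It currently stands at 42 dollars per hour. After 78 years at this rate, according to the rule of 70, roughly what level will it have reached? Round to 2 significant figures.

170 dollars per hour

It doubles every 70/1.8 ≈ 38.89 years, so 78 years is 2.01 doublings.
2^2.01 ≈ 4.03; 42 × 4.03 ≈ 170 dollars per hour.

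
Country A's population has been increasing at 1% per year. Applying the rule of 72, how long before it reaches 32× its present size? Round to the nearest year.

Doubling time ≈ 72/1 = 72.00 years.
32× is 5 doublings, so 5 × 72.00 ≈ 360 years.

≈ 360 years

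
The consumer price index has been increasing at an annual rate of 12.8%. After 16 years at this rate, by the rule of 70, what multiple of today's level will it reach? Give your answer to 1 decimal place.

7.6 times

Doubles every ≈ 5.47 years (70/12.8).
16 years is 2.93 doublings; 2^2.93 ≈ 7.6×.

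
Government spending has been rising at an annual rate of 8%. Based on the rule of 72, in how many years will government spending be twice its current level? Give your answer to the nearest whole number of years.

around 9 years

At 8%, doubling takes about 72/8 = 9.00 years.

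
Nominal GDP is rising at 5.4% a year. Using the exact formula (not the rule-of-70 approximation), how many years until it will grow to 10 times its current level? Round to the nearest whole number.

44 years

t = ln(10) / ln(1 + 0.054) = 2.3026 / 0.052592 ≈ 43.78.
≈ 44 years.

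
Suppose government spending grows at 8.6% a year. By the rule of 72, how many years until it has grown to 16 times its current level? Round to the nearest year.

≈ 33 years

At 8.6% it doubles every 72/8.6 ≈ 8.37 years.
Getting to 16× needs 4 doublings: 4 × 8.37 ≈ 33 years.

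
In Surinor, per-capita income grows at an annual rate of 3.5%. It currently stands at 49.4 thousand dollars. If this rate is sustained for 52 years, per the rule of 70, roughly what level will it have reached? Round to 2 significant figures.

Doubling time ≈ 70/3.5 = 20.00 years.
52 years is 52/20.00 ≈ 2.60 doublings, a factor of 2^2.60 ≈ 6.06.
49.4 × 6.06 ≈ 300 thousand dollars.

300 thousand dollars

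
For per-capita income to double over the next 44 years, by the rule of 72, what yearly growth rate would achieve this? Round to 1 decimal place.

approximately 1.6%

72 / 44 ≈ 1.64, so about 1.6% per year.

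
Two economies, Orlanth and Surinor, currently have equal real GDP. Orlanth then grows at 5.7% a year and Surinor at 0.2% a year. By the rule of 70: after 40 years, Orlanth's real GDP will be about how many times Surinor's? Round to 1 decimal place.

Only the 5.5-point difference matters.
70/5.5 ≈ 12.73 years per doubling of the ratio; 40 years gives 3.14 doublings, so ≈ 8.8×.

around 8.8 times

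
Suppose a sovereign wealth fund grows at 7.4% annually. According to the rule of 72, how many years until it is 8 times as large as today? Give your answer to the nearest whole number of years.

One doubling takes 72/7.4 = 9.73 years.
Getting to 8× needs 3 doublings: 3 × 9.73 ≈ 29 years.

about 29 years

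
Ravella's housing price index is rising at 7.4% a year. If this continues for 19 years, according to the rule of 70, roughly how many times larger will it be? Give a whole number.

70/7.4 ≈ 9.46 years per doubling.
19 years fits 2 doublings: 2^2 = 4.

4 times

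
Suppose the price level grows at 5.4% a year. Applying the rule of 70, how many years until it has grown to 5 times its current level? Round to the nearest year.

One doubling takes 70/5.4 = 12.96 years.
Reaching 5× takes log₂(5) ≈ 2.32 doublings.
2.32 × 12.96 ≈ 30 years.

roughly 30 years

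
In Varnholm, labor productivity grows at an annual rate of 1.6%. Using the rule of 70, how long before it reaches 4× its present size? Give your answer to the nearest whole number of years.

≈ 88 years

Doubling time ≈ 70/1.6 = 43.75 years.
4× is 2 doublings, so 2 × 43.75 ≈ 88 years.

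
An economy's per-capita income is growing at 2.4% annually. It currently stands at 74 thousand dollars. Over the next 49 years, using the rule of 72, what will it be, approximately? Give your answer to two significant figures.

It doubles every 72/2.4 ≈ 30.00 years, so 49 years is 1.63 doublings.
2^1.63 ≈ 3.10; 74 × 3.10 ≈ 230 thousand dollars.

around 230 thousand dollars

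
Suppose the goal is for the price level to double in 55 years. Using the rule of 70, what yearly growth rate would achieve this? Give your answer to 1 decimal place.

roughly 1.3% per year

70 / 55 ≈ 1.27, so about 1.3% per year.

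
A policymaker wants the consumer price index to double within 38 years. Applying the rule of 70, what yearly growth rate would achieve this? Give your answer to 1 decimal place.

roughly 1.8%

70 / 38 ≈ 1.84, so about 1.8% per year.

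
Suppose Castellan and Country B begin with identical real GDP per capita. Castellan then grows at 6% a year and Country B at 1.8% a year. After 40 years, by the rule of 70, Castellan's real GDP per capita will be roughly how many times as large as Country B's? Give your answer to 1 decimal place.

approximately 5.3 times

Only the 4.2-point difference matters.
70/4.2 ≈ 16.67 years per doubling of the ratio; 40 years gives 2.40 doublings, so ≈ 5.3×.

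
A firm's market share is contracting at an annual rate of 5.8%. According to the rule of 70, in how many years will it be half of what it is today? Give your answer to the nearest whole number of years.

Halving time ≈ 70 / 5.8 = 12.07 → 12 years.

12 years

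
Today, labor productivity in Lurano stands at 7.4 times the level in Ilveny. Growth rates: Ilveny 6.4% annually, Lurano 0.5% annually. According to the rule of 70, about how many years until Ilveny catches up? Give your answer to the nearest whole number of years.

The growth-rate gap is 6.4% − 0.5% = 5.9 percentage points.
So the ratio between them halves every 70/5.9 ≈ 11.86 years.
A 7.4 times gap takes log₂(7.4) ≈ 2.89 halvings to close: 2.89 × 11.86 ≈ 34 years.

about 34 years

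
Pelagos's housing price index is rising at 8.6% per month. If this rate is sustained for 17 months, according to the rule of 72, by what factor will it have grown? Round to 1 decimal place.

Doubles every ≈ 8.37 months (72/8.6).
17 months is 2.03 doublings; 2^2.03 ≈ 4.1×.

4.1 times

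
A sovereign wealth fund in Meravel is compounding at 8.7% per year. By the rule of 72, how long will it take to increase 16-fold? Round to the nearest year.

Doubling time ≈ 72/8.7 = 8.28 years.
16 = 2^4, so 4 doublings → 33 years.

around 33 years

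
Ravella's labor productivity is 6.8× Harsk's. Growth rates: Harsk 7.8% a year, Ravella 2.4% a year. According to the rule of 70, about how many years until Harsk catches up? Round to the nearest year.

36 years

Harsk gains on Ravella at 7.8% − 2.4% = 5.4 points a year.
At that relative rate the gap halves every 70/5.4 ≈ 12.96 years.
A 6.8× gap takes log₂(6.8) ≈ 2.77 halvings to close: 2.77 × 12.96 ≈ 36 years.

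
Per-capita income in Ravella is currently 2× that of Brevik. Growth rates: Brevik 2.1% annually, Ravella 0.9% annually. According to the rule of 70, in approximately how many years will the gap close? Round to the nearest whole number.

around 58 years

The growth-rate gap is 2.1% − 0.9% = 1.2 percentage points.
So the ratio between them halves every 70/1.2 ≈ 58.33 years.
A 2× gap closes after 1 halving: 1 × 58.33 ≈ 58 years.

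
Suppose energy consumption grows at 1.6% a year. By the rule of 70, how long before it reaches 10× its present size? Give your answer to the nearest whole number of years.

Doubling time ≈ 70/1.6 = 43.75 years.
10× is log₂ 10 ≈ 3.32 doublings, so ≈ 3.32 × 43.75 = 145 years.

≈ 145 years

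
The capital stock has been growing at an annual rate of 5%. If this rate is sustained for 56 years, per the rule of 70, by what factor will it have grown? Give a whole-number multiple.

roughly 16 times

At 5% one doubling takes ≈ 14.00 years; 56 years is 4 of them, so ×16.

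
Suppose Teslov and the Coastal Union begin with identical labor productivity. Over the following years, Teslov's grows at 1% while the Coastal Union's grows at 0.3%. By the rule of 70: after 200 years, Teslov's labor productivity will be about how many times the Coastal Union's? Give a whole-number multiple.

roughly 4 times

Teslov pulls ahead at 0.7 pp per year, so the ratio doubles every 70/0.7 ≈ 100.00 years.
In 200 years that's 2.00 doublings: 2^2.00 ≈ 4.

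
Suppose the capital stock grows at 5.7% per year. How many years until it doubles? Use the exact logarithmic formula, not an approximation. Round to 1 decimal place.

12.5 years

t = ln(2) / ln(1 + 0.057) = 0.6931 / 0.055435 ≈ 12.50.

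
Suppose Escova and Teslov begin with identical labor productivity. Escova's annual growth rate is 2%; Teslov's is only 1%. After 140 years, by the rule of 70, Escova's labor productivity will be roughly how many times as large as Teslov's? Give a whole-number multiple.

approximately 4 times

Rate gap = 2% − 1% = 1 point.
The ratio doubles every 70/1 ≈ 70.00 years.
140/70.00 ≈ 2.00 doublings → ratio ≈ 2^2.00 ≈ 4.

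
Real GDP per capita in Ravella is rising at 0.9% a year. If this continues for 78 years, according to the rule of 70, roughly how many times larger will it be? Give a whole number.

≈ 2 times

Doubling time ≈ 70/0.9 = 77.78 years.
78/77.78 ≈ 1 doubling, so about 2^1 = 2×.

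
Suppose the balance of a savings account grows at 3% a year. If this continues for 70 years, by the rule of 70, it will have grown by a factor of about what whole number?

about 8 times

70/3 ≈ 23.33 years per doubling.
70 years fits 3 doublings: 2^3 = 8.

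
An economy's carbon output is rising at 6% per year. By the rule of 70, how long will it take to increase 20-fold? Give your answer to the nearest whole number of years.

≈ 50 years

One doubling takes 70/6 = 11.67 years.
Reaching 20× takes log₂(20) ≈ 4.32 doublings.
4.32 × 11.67 ≈ 50 years.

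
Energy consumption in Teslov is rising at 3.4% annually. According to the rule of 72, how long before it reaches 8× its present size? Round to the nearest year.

around 64 years

Doubling time ≈ 72/3.4 = 21.18 years.
8 = 2^3, so 3 doublings → 64 years.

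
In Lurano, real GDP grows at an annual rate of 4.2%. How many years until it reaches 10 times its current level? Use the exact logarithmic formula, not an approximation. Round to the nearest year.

t = ln(10) / ln(1 + 0.042) = 2.3026 / 0.041142 ≈ 55.97.
≈ 56 years.

56 years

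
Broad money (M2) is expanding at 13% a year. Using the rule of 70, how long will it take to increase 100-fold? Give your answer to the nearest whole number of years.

Doubling time ≈ 70/13 = 5.38 years.
100× is log₂ 100 ≈ 6.64 doublings, so ≈ 6.64 × 5.38 = 36 years.

about 36 years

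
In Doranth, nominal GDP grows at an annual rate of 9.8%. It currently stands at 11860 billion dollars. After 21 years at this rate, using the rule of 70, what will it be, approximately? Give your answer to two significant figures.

about 91000 billion dollars

It doubles every 70/9.8 ≈ 7.14 years, so 21 years is 2.94 doublings.
2^2.94 ≈ 7.67; 11860 × 7.67 ≈ 91000 billion dollars.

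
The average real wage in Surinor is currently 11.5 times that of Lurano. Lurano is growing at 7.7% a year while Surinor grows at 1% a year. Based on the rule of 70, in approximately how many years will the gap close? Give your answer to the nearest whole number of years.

What matters is the difference: 6.7 pp.
Rule of 70 on the gap: the ratio halves every 70/6.7 ≈ 10.45 years.
An 11.5 times gap takes log₂(11.5) ≈ 3.52 halvings to close: 3.52 × 10.45 ≈ 37 years.

approximately 37 years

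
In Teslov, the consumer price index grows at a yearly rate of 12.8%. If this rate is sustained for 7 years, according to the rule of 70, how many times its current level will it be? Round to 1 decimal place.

approximately 2.4 times

Doubles every ≈ 5.47 years (70/12.8).
7 years is 1.28 doublings; 2^1.28 ≈ 2.4×.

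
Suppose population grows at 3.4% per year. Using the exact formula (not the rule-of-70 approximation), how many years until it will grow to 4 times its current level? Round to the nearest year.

41 years

t = ln(4) / ln(1 + 0.034) = 1.3863 / 0.033435 ≈ 41.46.
≈ 41 years.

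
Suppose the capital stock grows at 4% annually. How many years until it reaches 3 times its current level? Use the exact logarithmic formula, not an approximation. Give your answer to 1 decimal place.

t = ln(3) / ln(1 + 0.04) = 1.0986 / 0.039221 ≈ 28.01.

28.0 years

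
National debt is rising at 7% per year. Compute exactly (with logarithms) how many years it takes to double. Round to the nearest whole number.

t = ln(2) / ln(1 + 0.07) = 0.6931 / 0.067659 ≈ 10.24.
≈ 10 years.

10 years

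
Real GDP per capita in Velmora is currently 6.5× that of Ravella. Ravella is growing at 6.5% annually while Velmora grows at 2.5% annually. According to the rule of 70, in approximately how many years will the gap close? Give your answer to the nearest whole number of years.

What matters is the difference: 4 pp.
Rule of 70 on the gap: the ratio halves every 70/4 ≈ 17.50 years.
A 6.5× gap takes log₂(6.5) ≈ 2.70 halvings to close: 2.70 × 17.50 ≈ 47 years.

about 47 years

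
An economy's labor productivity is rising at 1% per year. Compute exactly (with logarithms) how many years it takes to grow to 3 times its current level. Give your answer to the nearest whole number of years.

t = ln(3) / ln(1 + 0.01) = 1.0986 / 0.009950 ≈ 110.41.
≈ 110 years.

110 years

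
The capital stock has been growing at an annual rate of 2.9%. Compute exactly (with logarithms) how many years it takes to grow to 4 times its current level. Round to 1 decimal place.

48.5 years

t = ln(4) / ln(1 + 0.029) = 1.3863 / 0.028587 ≈ 48.49.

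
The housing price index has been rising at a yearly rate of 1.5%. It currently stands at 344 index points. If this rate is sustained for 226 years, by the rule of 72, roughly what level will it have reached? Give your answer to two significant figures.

Doubling time ≈ 72/1.5 = 48.00 years.
226 years is 226/48.00 ≈ 4.71 doublings, a factor of 2^4.71 ≈ 26.17.
344 × 26.17 ≈ 9000 index points.

9000 index points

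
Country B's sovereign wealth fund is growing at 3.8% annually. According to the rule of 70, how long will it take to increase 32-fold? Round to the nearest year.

Doubling time ≈ 70/3.8 = 18.42 years.
32 = 2^5, so 5 doublings → 92 years.

approximately 92 years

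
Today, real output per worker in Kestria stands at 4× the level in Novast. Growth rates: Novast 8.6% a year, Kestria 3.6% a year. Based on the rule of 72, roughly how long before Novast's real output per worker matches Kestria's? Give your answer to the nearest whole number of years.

about 29 years

Novast gains on Kestria at 8.6% − 3.6% = 5 points a year.
At that relative rate the gap halves every 72/5 ≈ 14.40 years.
A 4× gap closes after 2 halvings: 2 × 14.40 ≈ 29 years.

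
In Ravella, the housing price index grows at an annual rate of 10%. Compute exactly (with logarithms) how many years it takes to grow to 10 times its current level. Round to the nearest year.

24 years

t = ln(10) / ln(1 + 0.1) = 2.3026 / 0.095310 ≈ 24.16.
≈ 24 years.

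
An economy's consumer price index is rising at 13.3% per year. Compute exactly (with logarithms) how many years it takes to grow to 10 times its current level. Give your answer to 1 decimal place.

18.4 years

t = ln(10) / ln(1 + 0.133) = 2.3026 / 0.124869 ≈ 18.44.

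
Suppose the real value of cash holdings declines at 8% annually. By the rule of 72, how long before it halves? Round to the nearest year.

The rule works in reverse for decay: 72/8 ≈ 9.00 years to halve.

approximately 9 years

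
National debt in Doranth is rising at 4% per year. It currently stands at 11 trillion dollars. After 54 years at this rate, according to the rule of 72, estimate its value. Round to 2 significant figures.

It doubles every 72/4 ≈ 18.00 years, so 54 years is 3.00 doublings.
2^3.00 ≈ 8.00; 11 × 8.00 ≈ 88 trillion dollars.

about 88 trillion dollars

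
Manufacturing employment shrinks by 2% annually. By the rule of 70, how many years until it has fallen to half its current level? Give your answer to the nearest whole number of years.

roughly 35 years

Halving time ≈ 70 / 2 = 35.00 → 35 years.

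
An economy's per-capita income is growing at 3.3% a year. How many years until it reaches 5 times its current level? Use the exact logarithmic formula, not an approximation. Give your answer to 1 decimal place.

49.6 years

t = ln(5) / ln(1 + 0.033) = 1.6094 / 0.032467 ≈ 49.57.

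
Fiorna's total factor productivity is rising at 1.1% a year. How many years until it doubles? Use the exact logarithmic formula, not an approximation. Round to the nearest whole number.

63 years

t = ln(2) / ln(1 + 0.011) = 0.6931 / 0.010940 ≈ 63.35.
≈ 63 years.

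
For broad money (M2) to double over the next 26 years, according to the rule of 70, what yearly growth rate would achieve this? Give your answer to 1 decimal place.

70 / 26 ≈ 2.69, so about 2.7% per year.

around 2.7%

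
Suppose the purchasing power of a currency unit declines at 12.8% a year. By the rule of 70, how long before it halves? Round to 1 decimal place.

Halving time ≈ 70 / 12.8 = 5.47 → 5.5 years.

around 5.5 years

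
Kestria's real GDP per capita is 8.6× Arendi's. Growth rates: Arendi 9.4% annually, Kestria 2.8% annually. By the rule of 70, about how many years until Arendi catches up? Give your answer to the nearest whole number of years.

approximately 33 years

The growth-rate gap is 9.4% − 2.8% = 6.6 percentage points.
So the ratio between them halves every 70/6.6 ≈ 10.61 years.
An 8.6× gap takes log₂(8.6) ≈ 3.10 halvings to close: 3.10 × 10.61 ≈ 33 years.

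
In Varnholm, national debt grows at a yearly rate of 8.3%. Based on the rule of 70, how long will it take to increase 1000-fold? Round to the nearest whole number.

Doubling time ≈ 70/8.3 = 8.43 years.
1000× is log₂ 1000 ≈ 9.97 doublings, so ≈ 9.97 × 8.43 = 84 years.

about 84 years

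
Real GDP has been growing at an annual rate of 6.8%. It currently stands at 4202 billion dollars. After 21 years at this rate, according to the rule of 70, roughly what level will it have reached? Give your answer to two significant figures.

It doubles every 70/6.8 ≈ 10.29 years, so 21 years is 2.04 doublings.
2^2.04 ≈ 4.11; 4202 × 4.11 ≈ 17000 billion dollars.

roughly 17000 billion dollars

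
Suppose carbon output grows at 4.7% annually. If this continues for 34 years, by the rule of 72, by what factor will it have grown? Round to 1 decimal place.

≈ 4.7 times

Doubling time ≈ 72/4.7 = 15.32 years.
34 years / 15.32 ≈ 2.22 doublings → factor 2^2.22 ≈ 4.7.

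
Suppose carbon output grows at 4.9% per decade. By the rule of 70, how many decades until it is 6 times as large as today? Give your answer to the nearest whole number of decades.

At 4.9% it doubles every 70/4.9 ≈ 14.29 decades.
6× is log₂ 6 ≈ 2.58 doublings, so ≈ 2.58 × 14.29 = 37 decades.

37 decades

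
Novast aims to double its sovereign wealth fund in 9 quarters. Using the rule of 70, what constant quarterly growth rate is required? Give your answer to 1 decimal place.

7.8% per quarter

70 / 9 ≈ 7.78, so about 7.8% per quarter.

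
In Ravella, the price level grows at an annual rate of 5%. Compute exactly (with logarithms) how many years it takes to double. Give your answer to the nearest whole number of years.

t = ln(2) / ln(1 + 0.05) = 0.6931 / 0.048790 ≈ 14.21.
≈ 14 years.

14 years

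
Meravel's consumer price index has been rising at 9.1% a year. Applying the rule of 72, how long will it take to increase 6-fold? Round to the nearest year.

around 20 years

One doubling takes 72/9.1 = 7.91 years.
Reaching 6× takes log₂(6) ≈ 2.58 doublings.
2.58 × 7.91 ≈ 20 years.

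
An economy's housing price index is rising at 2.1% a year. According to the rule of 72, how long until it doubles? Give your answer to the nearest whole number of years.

At 2.1%, doubling takes about 72/2.1 = 34.29 years.

34 years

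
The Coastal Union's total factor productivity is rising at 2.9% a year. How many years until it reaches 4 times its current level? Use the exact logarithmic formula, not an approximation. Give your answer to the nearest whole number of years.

t = ln(4) / ln(1 + 0.029) = 1.3863 / 0.028587 ≈ 48.49.
≈ 48 years.

48 years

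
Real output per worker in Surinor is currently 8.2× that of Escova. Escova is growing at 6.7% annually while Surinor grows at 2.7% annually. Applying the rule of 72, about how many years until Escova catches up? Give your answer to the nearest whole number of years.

≈ 55 years

The growth-rate gap is 6.7% − 2.7% = 4 percentage points.
So the ratio between them halves every 72/4 ≈ 18.00 years.
An 8.2× gap takes log₂(8.2) ≈ 3.04 halvings to close: 3.04 × 18.00 ≈ 55 years.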